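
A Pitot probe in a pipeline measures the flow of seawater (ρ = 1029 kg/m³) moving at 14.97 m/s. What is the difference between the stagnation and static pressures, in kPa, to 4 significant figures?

ΔP ≈ 115.3 kPa

At the stagnation point the flow is brought to rest, so Bernoulli gives P_stag − P_static = ½ρv².
ΔP = ½·1029·14.97² = 115300 Pa.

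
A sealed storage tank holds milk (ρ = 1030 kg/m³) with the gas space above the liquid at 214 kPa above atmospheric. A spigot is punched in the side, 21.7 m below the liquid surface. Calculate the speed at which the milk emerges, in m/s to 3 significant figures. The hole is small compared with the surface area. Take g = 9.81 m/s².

Take point 1 at the surface (v₁ ≈ 0) and point 2 at the hole (at atmospheric pressure). Bernoulli: P₁ + ρg h = P_atm + ½ρv₂².
With P₁ − P_atm = 214000 Pa, v₂ = √(2gh + 2ΔP/ρ) = √(2·9.81·21.7 + 2·214000/1030) = 29.0 m/s.

v = 29.0 m/s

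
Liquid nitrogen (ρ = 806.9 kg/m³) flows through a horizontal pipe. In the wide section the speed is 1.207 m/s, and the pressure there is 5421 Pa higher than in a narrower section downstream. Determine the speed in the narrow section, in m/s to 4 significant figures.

Along the level pipe P + ½ρv² is conserved, hence v₂² = v₁² + 2(P₁ − P₂)/ρ.
v₂ = √(1.207² + 2·5421/806.9) = √(1.457 + 13.44) = 3.859 m/s.

v₂ ≈ 3.859 m/s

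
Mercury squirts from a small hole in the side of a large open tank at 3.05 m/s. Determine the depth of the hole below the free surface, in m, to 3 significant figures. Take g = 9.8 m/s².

h = 0.475 m

Inverting v = √(2gh) gives h = v² / 2g.
h = 3.05²/(2·9.8) = 9.30/19.60 = 0.475 m.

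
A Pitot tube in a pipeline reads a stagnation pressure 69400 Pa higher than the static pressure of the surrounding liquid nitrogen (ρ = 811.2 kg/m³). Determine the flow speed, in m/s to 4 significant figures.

v ≈ 13.08 m/s

Bernoulli between the free stream and the stagnation point: ½ρv² = P_stag − P_static.
v = √(2ΔP/ρ) = √(2·69400/811.2) = 13.08 m/s.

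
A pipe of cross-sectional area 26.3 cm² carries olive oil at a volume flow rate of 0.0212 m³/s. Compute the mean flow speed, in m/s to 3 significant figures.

v = 8.06 m/s

Q = 0.0212 m³/s = 0.0212 m³/s.
v = Q/A = 0.0212 / 0.00263 = 8.06 m/s.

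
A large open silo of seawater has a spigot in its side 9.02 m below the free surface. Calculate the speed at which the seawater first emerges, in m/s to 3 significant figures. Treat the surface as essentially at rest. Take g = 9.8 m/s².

v = 13.3 m/s

Torricelli's result v = √(2gh) gives v = √(2·9.8·9.02) = 13.3 m/s.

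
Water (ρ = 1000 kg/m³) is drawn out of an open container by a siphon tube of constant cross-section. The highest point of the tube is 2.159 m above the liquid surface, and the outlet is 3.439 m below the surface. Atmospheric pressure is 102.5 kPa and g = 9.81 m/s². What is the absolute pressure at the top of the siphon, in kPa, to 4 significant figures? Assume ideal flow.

P_top = 47.58 kPa

From the surface to the outlet (both open to atmosphere, surface at rest): v = √(2g·h_out) = √(2·9.81·3.439) = 8.214 m/s.
With constant cross-section the crest speed equals v; applying Bernoulli from the surface up to the crest, P_top = P_atm − ½ρv² − ρg·h_top.
P_top = 102500 − ½·1000·8.214² − 1000·9.81·2.159 = 47580 Pa.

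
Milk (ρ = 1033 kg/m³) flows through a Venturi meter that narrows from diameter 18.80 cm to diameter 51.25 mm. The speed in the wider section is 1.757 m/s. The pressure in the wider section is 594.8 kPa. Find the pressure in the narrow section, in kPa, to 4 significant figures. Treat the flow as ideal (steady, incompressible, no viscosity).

The volume flow rate is constant, so v₂ = (A₁/A₂)v₁ = (277.6/20.63)·1.757 = 23.64 m/s.
Along the horizontal streamline, P + ½ρv² is constant.
P₂ = P₁ − ½ρ(v₂² − v₁²) = 594800 − ½·1033·(23.64² − 1.757²) = 594800 − 287100 = 307700 Pa.

P₂ = 307.7 kPa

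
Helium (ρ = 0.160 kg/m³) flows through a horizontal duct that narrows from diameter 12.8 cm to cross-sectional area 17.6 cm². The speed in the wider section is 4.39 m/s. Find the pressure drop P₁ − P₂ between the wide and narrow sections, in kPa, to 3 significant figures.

ΔP ≈ 0.0809 kPa

By continuity, v₂ = v₁·A₁/A₂ = 4.39·(129/17.6) = 32.1 m/s.
With no height change, Bernoulli's equation is P₁ + ½ρv₁² = P₂ + ½ρv₂².
P₁ − P₂ = ½·0.160·(32.1² − 4.39²) = ½·0.160·1010 = 80.9 Pa.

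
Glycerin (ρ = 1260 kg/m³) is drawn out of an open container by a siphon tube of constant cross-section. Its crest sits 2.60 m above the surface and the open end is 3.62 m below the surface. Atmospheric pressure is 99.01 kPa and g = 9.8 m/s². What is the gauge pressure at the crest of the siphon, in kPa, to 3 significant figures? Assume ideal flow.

The outlet speed comes from Torricelli: v = √(2g·3.62) = 8.42 m/s.
Continuity keeps v the same throughout the tube; from surface to crest, P_atm + 0 = P_top + ½ρv² + ρg·h_top.
P_top = 99010 − ½·1260·8.42² − 1260·9.8·2.60 = 22200 Pa. So P_gauge = P_top − P_atm = -76800 Pa.

P_gauge ≈ -76.8 kPa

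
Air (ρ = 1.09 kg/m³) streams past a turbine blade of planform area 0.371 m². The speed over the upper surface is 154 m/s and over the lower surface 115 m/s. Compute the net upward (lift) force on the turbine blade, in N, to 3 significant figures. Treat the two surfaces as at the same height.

From P + ½ρv² = const at equal height, P_low − P_up = ½ρ(v_up² − v_low²).
ΔP = ½·1.09·(154² − 115²) = 5720 Pa.
Lift = ΔP · A = 5720 × 0.371 = 2120 N.

F ≈ 2120 N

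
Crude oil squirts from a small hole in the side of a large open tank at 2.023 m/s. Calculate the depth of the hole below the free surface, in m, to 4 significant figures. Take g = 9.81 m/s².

0.2086 m

For a small hole in a large open tank, ½v² = gh, giving h = v²/(2g).
h = 2.023²/(2·9.81) = 4.093/19.62 = 0.2086 m.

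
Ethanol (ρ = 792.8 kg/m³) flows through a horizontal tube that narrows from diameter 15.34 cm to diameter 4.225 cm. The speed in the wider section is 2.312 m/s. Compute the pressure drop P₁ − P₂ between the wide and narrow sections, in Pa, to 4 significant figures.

The volume flow rate is constant, so v₂ = (A₁/A₂)v₁ = (184.8/14.02)·2.312 = 30.48 m/s.
Along the horizontal streamline, P + ½ρv² is constant.
P₁ − P₂ = ½·792.8·(30.48² − 2.312²) = ½·792.8·923.6 = 366100 Pa.

ΔP = 366100 Pa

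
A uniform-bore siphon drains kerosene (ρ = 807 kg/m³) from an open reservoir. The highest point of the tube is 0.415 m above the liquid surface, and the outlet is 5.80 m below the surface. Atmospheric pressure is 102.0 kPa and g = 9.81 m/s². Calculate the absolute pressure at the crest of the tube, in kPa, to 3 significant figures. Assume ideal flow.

Bernoulli surface→outlet gives ½v² = g·h_out, so v = √(2·9.81·5.80) = 10.7 m/s.
The bore is uniform, so the speed at the crest is the same v. Bernoulli surface→crest: P_atm = P_top + ½ρv² + ρg·h_top.
P_top = 102000 − ½·807·10.7² − 807·9.81·0.415 = 52800 Pa.

P_top ≈ 52.8 kPa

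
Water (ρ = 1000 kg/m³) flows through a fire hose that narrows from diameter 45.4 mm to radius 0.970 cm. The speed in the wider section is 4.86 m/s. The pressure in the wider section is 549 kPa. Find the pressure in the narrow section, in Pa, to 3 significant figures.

The volume flow rate is constant, so v₂ = (A₁/A₂)v₁ = (16.2/2.96)·4.86 = 26.6 m/s.
The pipe is horizontal, so Bernoulli reduces to P₁ + ½ρv₁² = P₂ + ½ρv₂².
P₂ = P₁ − ½ρ(v₂² − v₁²) = 549000 − ½·1000·(26.6² − 4.86²) = 549000 − 342000 = 207000 Pa.

P₂ ≈ 207000 Pa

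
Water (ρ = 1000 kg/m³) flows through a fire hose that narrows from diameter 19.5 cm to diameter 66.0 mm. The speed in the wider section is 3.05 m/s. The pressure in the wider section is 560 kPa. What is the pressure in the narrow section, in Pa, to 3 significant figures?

P₂ ≈ 210000 Pa

Continuity gives A₁v₁ = A₂v₂, so v₂ = (299 cm²)/(34.2 cm²) × 3.05 m/s = 26.6 m/s.
The pipe is horizontal, so Bernoulli reduces to P₁ + ½ρv₁² = P₂ + ½ρv₂².
P₂ = P₁ − ½ρ(v₂² − v₁²) = 560000 − ½·1000·(26.6² − 3.05²) = 560000 − 350000 = 210000 Pa.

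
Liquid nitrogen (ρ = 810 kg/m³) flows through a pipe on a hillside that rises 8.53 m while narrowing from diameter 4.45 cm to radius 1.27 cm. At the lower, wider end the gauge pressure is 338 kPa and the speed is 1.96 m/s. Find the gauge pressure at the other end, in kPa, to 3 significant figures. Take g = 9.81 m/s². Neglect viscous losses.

P₂ = 257 kPa

The volume flow rate is constant, so v₂ = (A₁/A₂)v₁ = (15.6/5.07)·1.96 = 6.02 m/s.
Applying Bernoulli between the two ends and solving for P₂: P₂ = P₁ + ½ρ(v₁² − v₂²) − ρgΔh.
P₂ = 338000 + ½·810·(1.96² − 6.02²) − 810·9.81·(+8.53) = 338000 + (-13100) − (67800) = 257000 Pa.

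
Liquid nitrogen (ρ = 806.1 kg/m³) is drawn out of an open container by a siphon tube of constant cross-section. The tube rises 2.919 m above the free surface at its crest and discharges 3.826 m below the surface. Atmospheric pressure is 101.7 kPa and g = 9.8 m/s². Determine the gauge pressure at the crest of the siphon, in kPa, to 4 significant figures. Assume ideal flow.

P_gauge ≈ -53.28 kPa

From the surface to the outlet (both open to atmosphere, surface at rest): v = √(2g·h_out) = √(2·9.8·3.826) = 8.660 m/s.
Continuity keeps v the same throughout the tube; from surface to crest, P_atm + 0 = P_top + ½ρv² + ρg·h_top.
P_top = 101700 − ½·806.1·8.660² − 806.1·9.8·2.919 = 48420 Pa. So P_gauge = P_top − P_atm = -53280 Pa.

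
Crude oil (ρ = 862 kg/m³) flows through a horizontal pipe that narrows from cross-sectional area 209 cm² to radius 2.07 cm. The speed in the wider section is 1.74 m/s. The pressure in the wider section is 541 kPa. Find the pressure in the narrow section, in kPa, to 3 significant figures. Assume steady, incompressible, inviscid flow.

228 kPa

By continuity, v₂ = v₁·A₁/A₂ = 1.74·(209/13.5) = 27.0 m/s.
Bernoulli (h₁ = h₂): P₁ − P₂ = ½ρ(v₂² − v₁²).
P₂ = P₁ − ½ρ(v₂² − v₁²) = 541000 − ½·862·(27.0² − 1.74²) = 541000 − 313000 = 228000 Pa.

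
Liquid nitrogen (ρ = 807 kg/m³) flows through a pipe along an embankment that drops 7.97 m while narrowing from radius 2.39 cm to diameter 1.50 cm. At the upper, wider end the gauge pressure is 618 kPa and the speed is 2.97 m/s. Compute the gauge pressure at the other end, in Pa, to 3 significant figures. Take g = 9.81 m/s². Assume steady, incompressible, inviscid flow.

Continuity gives A₁v₁ = A₂v₂, so v₂ = (17.9 cm²)/(1.77 cm²) × 2.97 m/s = 30.2 m/s.
Applying Bernoulli between the two ends and solving for P₂: P₂ = P₁ + ½ρ(v₁² − v₂²) − ρgΔh.
P₂ = 618000 + ½·807·(2.97² − 30.2²) − 807·9.81·(−7.97) = 618000 + (-363000) − (-63100) = 318000 Pa.

P₂ = 318000 Pa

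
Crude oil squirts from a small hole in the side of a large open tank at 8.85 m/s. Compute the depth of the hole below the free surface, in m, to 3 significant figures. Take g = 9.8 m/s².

4.00 m

Torricelli: v = √(2gh), so h = v²/(2g).
h = 8.85²/(2·9.8) = 78.3/19.60 = 4.00 m.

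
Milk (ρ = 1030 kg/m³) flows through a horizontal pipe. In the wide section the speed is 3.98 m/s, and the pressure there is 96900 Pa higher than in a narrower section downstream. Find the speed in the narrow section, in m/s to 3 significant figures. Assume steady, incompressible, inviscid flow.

With h₁ = h₂, rearranging Bernoulli gives v₂ = √(v₁² + 2ΔP/ρ).
v₂ = √(3.98² + 2·96900/1030) = √(15.8 + 188) = 14.3 m/s.

14.3 m/s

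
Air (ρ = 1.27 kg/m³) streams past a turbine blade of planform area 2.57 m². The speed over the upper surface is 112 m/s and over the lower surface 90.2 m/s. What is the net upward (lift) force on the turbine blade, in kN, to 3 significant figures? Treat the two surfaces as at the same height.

The faster flow above has the lower pressure; Bernoulli (same height) gives ΔP = ½ρ(v_up² − v_low²).
ΔP = ½·1.27·(112² − 90.2²) = 2800 Pa.
Lift = ΔP · A = 2800 × 2.57 = 7190 N.

F ≈ 7.19 kN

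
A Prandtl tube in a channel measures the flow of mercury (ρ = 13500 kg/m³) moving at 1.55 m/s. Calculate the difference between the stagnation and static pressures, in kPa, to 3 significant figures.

ΔP ≈ 16.2 kPa

The dynamic pressure equals the rise in static pressure at the stagnation point: ΔP = ½ρv².
ΔP = ½·13500·1.55² = 16200 Pa.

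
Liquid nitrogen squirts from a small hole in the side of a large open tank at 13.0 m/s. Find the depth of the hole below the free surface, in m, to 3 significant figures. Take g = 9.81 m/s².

Inverting v = √(2gh) gives h = v² / 2g.
h = 13.0²/(2·9.81) = 169/19.62 = 8.61 m.

8.61 m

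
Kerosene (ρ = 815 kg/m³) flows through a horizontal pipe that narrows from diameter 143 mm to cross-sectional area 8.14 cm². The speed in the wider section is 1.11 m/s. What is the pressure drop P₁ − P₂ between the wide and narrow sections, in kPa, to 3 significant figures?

Mass conservation (A₁v₁ = A₂v₂) gives v₂ = 1.11 × 161/8.14 = 21.9 m/s.
Along the horizontal streamline, P + ½ρv² is constant.
P₁ − P₂ = ½·815·(21.9² − 1.11²) = ½·815·478 = 195000 Pa.

ΔP ≈ 195 kPa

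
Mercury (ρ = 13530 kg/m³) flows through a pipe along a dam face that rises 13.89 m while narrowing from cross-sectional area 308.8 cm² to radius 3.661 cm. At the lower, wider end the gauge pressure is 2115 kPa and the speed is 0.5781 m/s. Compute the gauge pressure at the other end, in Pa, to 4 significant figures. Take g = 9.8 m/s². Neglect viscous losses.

The volume flow rate is constant, so v₂ = (A₁/A₂)v₁ = (308.8/42.11)·0.5781 = 4.240 m/s.
Bernoulli: P₁ + ½ρv₁² + ρg h₁ = P₂ + ½ρv₂² + ρg h₂, so P₂ = P₁ + ½ρ(v₁² − v₂²) − ρg(h₂ − h₁).
P₂ = 2115000 + ½·13530·(0.5781² − 4.240²) − 13530·9.8·(+13.89) = 2115000 + (-119300) − (1842000) = 153900 Pa.

P₂ ≈ 153900 Pa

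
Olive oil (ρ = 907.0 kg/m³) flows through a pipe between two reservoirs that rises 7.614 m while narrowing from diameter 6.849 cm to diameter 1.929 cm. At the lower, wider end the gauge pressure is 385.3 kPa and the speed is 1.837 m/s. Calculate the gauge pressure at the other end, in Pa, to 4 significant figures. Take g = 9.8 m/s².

P₂ ≈ 75950 Pa

Continuity gives A₁v₁ = A₂v₂, so v₂ = (36.84 cm²)/(2.922 cm²) × 1.837 m/s = 23.16 m/s.
Applying Bernoulli between the two ends and solving for P₂: P₂ = P₁ + ½ρ(v₁² − v₂²) − ρgΔh.
P₂ = 385300 + ½·907.0·(1.837² − 23.16²) − 907.0·9.8·(+7.614) = 385300 + (-241700) − (67680) = 75950 Pa.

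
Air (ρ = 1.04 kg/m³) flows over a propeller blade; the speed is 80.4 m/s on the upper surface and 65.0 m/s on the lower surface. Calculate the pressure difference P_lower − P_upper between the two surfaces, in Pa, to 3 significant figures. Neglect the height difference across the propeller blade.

Bernoulli (same height): P_lower − P_upper = ½ρ(v_upper² − v_lower²).
ΔP = ½·1.04·(80.4² − 65.0²) = 1160 Pa.

1160 Pa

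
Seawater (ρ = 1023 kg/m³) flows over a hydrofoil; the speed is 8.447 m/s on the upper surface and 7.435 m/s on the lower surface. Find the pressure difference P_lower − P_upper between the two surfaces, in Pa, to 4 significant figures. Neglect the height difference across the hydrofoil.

8221 Pa

Bernoulli (same height): P_lower − P_upper = ½ρ(v_upper² − v_lower²).
ΔP = ½·1023·(8.447² − 7.435²) = 8221 Pa.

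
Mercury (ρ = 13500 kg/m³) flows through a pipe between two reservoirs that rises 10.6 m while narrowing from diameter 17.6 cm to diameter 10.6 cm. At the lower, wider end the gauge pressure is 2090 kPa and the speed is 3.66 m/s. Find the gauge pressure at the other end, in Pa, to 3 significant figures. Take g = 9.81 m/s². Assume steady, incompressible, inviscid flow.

The volume flow rate is constant, so v₂ = (A₁/A₂)v₁ = (243/88.2)·3.66 = 10.1 m/s.
Applying Bernoulli between the two ends and solving for P₂: P₂ = P₁ + ½ρ(v₁² − v₂²) − ρgΔh.
P₂ = 2090000 + ½·13500·(3.66² − 10.1²) − 13500·9.81·(+10.6) = 2090000 + (-597000) − (1400000) = 89400 Pa.

P₂ ≈ 89400 Pa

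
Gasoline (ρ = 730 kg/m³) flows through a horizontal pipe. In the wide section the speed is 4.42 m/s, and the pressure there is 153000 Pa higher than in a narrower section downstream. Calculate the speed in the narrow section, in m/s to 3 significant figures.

With h₁ = h₂, rearranging Bernoulli gives v₂ = √(v₁² + 2ΔP/ρ).
v₂ = √(4.42² + 2·153000/730) = √(19.5 + 419) = 20.9 m/s.

v₂ ≈ 20.9 m/s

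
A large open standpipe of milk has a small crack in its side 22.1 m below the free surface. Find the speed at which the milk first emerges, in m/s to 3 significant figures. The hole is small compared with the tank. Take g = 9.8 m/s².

With the surface at rest and both surface and jet at atmospheric pressure, Bernoulli gives ρg h = ½ρv², so v = √(2gh) = √(2·9.8·22.1) = 20.8 m/s.

v = 20.8 m/s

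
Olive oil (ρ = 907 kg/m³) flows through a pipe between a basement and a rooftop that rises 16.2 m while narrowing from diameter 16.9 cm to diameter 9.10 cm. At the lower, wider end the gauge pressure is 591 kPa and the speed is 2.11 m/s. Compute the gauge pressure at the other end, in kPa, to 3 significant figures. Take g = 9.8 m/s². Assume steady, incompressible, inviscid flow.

P₂ ≈ 425 kPa

Continuity gives A₁v₁ = A₂v₂, so v₂ = (224 cm²)/(65.0 cm²) × 2.11 m/s = 7.28 m/s.
Applying Bernoulli between the two ends and solving for P₂: P₂ = P₁ + ½ρ(v₁² − v₂²) − ρgΔh.
P₂ = 591000 + ½·907·(2.11² − 7.28²) − 907·9.8·(+16.2) = 591000 + (-22000) − (144000) = 425000 Pa.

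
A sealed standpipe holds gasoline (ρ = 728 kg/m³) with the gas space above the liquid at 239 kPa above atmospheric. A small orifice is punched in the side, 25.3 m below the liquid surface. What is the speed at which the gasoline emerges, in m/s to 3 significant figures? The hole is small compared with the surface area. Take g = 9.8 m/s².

Take point 1 at the surface (v₁ ≈ 0) and point 2 at the hole (at atmospheric pressure). Bernoulli: P₁ + ρg h = P_atm + ½ρv₂².
With P₁ − P_atm = 239000 Pa, v₂ = √(2gh + 2ΔP/ρ) = √(2·9.8·25.3 + 2·239000/728) = 33.9 m/s.

v = 33.9 m/s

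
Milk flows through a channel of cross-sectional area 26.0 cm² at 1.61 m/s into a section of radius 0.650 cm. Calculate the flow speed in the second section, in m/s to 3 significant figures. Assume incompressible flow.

v₂ ≈ 31.5 m/s

Continuity gives A₁v₁ = A₂v₂, so v₂ = (26.0 cm²)/(1.33 cm²) × 1.61 m/s = 31.5 m/s.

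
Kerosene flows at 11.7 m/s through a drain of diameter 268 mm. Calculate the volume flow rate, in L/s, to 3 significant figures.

Q = 660 L/s

Q = A·v = 0.0564 m² × 11.7 m/s = 0.660 m³/s.
Converting: 0.660 m³/s × 1000 = 660 L/s.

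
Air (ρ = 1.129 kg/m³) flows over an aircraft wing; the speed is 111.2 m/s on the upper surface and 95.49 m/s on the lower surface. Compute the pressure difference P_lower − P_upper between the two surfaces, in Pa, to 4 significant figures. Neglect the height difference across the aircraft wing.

With negligible Δh, P + ½ρv² is constant, so P_low − P_up = ½ρ(v_up² − v_low²).
ΔP = ½·1.129·(111.2² − 95.49²) = 1833 Pa.

ΔP ≈ 1833 Pa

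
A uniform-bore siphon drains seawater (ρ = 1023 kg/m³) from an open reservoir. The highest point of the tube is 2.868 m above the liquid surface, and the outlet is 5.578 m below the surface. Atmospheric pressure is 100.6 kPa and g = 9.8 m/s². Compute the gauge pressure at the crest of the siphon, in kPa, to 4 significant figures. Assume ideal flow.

The outlet speed comes from Torricelli: v = √(2g·5.578) = 10.46 m/s.
With constant cross-section the crest speed equals v; applying Bernoulli from the surface up to the crest, P_top = P_atm − ½ρv² − ρg·h_top.
P_top = 100600 − ½·1023·10.46² − 1023·9.8·2.868 = 15930 Pa. So P_gauge = P_top − P_atm = -84670 Pa.

P_gauge ≈ -84.67 kPa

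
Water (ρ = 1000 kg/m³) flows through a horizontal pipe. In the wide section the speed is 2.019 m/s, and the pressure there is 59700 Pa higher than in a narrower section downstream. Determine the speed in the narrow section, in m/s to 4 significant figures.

v₂ = 11.11 m/s

With h₁ = h₂, rearranging Bernoulli gives v₂ = √(v₁² + 2ΔP/ρ).
v₂ = √(2.019² + 2·59700/1000) = √(4.076 + 119.4) = 11.11 m/s.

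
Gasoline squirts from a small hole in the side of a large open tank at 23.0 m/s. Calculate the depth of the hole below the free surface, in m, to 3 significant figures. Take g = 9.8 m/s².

h ≈ 27.0 m

For a small hole in a large open tank, ½v² = gh, giving h = v²/(2g).
h = 23.0²/(2·9.8) = 529/19.60 = 27.0 m.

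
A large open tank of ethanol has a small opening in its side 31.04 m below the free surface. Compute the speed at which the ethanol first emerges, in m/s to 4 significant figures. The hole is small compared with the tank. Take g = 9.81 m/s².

The surface is effectively still and both ends are open, so ½v² = gh and v = √(2·9.81·31.04) = 24.68 m/s.

v ≈ 24.68 m/s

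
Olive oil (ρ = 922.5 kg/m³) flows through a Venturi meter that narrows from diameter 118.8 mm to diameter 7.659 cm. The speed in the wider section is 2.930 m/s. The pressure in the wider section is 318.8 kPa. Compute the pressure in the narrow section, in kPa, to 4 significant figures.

By continuity, v₂ = v₁·A₁/A₂ = 2.930·(110.8/46.07) = 7.049 m/s.
The pipe is horizontal, so Bernoulli reduces to P₁ + ½ρv₁² = P₂ + ½ρv₂².
P₂ = P₁ − ½ρ(v₂² − v₁²) = 318800 − ½·922.5·(7.049² − 2.930²) = 318800 − 18960 = 299800 Pa.

299.8 kPa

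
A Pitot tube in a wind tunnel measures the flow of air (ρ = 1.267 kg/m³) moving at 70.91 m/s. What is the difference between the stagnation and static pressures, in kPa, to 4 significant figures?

ΔP ≈ 3.185 kPa

The dynamic pressure equals the rise in static pressure at the stagnation point: ΔP = ½ρv².
ΔP = ½·1.267·70.91² = 3185 Pa.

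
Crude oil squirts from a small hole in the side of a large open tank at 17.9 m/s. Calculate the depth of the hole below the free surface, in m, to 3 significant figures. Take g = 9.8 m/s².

For a small hole in a large open tank, ½v² = gh, giving h = v²/(2g).
h = 17.9²/(2·9.8) = 320/19.60 = 16.3 m.

h ≈ 16.3 m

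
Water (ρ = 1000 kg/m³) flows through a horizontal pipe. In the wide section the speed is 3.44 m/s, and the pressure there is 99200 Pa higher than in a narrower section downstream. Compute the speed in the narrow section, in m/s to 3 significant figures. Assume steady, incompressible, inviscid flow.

14.5 m/s

With h₁ = h₂, rearranging Bernoulli gives v₂ = √(v₁² + 2ΔP/ρ).
v₂ = √(3.44² + 2·99200/1000) = √(11.8 + 198) = 14.5 m/s.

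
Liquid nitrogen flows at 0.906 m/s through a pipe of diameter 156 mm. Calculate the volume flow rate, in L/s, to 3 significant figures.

Q = A·v = 0.0191 m² × 0.906 m/s = 0.0173 m³/s.
Converting: 0.0173 m³/s × 1000 = 17.3 L/s.

Q = 17.3 L/s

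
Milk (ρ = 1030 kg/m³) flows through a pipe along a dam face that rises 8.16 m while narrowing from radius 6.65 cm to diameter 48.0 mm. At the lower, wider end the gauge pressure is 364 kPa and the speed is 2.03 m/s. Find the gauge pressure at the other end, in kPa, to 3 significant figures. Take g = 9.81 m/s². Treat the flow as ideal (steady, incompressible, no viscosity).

159 kPa

By continuity, v₂ = v₁·A₁/A₂ = 2.03·(139/18.1) = 15.6 m/s.
Bernoulli: P₁ + ½ρv₁² + ρg h₁ = P₂ + ½ρv₂² + ρg h₂, so P₂ = P₁ + ½ρ(v₁² − v₂²) − ρg(h₂ − h₁).
P₂ = 364000 + ½·1030·(2.03² − 15.6²) − 1030·9.81·(+8.16) = 364000 + (-123000) − (82500) = 159000 Pa.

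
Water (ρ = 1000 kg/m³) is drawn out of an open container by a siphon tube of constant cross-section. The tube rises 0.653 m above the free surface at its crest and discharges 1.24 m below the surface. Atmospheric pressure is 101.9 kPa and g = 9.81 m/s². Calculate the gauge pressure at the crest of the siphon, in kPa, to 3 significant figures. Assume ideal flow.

P_gauge = -18.6 kPa

Bernoulli surface→outlet gives ½v² = g·h_out, so v = √(2·9.81·1.24) = 4.93 m/s.
With constant cross-section the crest speed equals v; applying Bernoulli from the surface up to the crest, P_top = P_atm − ½ρv² − ρg·h_top.
P_top = 101900 − ½·1000·4.93² − 1000·9.81·0.653 = 83300 Pa. So P_gauge = P_top − P_atm = -18600 Pa.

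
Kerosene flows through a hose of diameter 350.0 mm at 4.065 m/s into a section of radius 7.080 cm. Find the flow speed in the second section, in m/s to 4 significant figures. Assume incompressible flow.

24.84 m/s

By continuity, v₂ = v₁·A₁/A₂ = 4.065·(962.1/157.5) = 24.84 m/s.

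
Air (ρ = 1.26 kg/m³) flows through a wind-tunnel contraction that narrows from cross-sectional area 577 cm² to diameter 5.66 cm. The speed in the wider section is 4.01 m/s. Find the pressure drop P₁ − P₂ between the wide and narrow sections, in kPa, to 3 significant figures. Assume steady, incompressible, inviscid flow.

5.32 kPa

By continuity, v₂ = v₁·A₁/A₂ = 4.01·(577/25.2) = 92.0 m/s.
Along the horizontal streamline, P + ½ρv² is constant.
P₁ − P₂ = ½·1.26·(92.0² − 4.01²) = ½·1.26·8440 = 5320 Pa.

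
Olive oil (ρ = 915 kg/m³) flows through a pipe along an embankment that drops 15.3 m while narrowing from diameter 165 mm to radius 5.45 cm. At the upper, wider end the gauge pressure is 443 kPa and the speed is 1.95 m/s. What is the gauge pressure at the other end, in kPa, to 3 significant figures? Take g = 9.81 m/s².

By continuity, v₂ = v₁·A₁/A₂ = 1.95·(214/93.3) = 4.47 m/s.
Applying Bernoulli between the two ends and solving for P₂: P₂ = P₁ + ½ρ(v₁² − v₂²) − ρgΔh.
P₂ = 443000 + ½·915·(1.95² − 4.47²) − 915·9.81·(−15.3) = 443000 + (-7390) − (-137000) = 573000 Pa.

573 kPa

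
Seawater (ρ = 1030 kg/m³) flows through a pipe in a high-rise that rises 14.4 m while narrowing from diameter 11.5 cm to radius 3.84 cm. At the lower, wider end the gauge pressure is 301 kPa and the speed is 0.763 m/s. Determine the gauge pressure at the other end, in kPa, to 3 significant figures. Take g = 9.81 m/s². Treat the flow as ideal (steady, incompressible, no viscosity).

P₂ = 154 kPa

Continuity gives A₁v₁ = A₂v₂, so v₂ = (104 cm²)/(46.3 cm²) × 0.763 m/s = 1.71 m/s.
Applying Bernoulli between the two ends and solving for P₂: P₂ = P₁ + ½ρ(v₁² − v₂²) − ρgΔh.
P₂ = 301000 + ½·1030·(0.763² − 1.71²) − 1030·9.81·(+14.4) = 301000 + (-1210) − (146000) = 154000 Pa.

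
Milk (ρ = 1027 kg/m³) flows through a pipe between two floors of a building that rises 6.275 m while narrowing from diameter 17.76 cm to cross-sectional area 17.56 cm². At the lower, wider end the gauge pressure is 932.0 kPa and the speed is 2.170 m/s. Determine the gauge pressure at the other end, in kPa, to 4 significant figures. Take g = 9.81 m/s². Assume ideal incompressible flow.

390.0 kPa

By continuity, v₂ = v₁·A₁/A₂ = 2.170·(247.7/17.56) = 30.61 m/s.
Energy conservation along the streamline gives P₂ = P₁ − ½ρ(v₂² − v₁²) − ρg(h₂ − h₁).
P₂ = 932000 + ½·1027·(2.170² − 30.61²) − 1027·9.81·(+6.275) = 932000 + (-478800) − (63220) = 390000 Pa.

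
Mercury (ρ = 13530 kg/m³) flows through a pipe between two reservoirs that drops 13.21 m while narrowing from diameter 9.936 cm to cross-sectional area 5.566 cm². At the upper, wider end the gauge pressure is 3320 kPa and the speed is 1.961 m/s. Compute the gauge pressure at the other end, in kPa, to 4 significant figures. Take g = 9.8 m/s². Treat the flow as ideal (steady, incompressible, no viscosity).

49.08 kPa

By continuity, v₂ = v₁·A₁/A₂ = 1.961·(77.54/5.566) = 27.32 m/s.
Applying Bernoulli between the two ends and solving for P₂: P₂ = P₁ + ½ρ(v₁² − v₂²) − ρgΔh.
P₂ = 3320000 + ½·13530·(1.961² − 27.32²) − 13530·9.8·(−13.21) = 3320000 + (-5022000) − (-1752000) = 49080 Pa.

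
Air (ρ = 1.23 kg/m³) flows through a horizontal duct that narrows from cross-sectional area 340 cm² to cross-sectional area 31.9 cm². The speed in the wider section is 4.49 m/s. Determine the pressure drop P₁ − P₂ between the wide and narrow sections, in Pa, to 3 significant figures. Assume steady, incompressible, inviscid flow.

Mass conservation (A₁v₁ = A₂v₂) gives v₂ = 4.49 × 340/31.9 = 47.9 m/s.
With no height change, Bernoulli's equation is P₁ + ½ρv₁² = P₂ + ½ρv₂².
P₁ − P₂ = ½·1.23·(47.9² − 4.49²) = ½·1.23·2270 = 1400 Pa.

ΔP = 1400 Pa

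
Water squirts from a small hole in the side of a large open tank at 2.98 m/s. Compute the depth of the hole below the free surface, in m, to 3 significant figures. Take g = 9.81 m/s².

h ≈ 0.453 m

Inverting v = √(2gh) gives h = v² / 2g.
h = 2.98²/(2·9.81) = 8.88/19.62 = 0.453 m.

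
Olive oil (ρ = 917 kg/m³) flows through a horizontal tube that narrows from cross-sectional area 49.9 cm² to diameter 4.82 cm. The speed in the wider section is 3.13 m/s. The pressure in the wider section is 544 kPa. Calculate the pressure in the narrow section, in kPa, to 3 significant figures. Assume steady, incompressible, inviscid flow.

By continuity, v₂ = v₁·A₁/A₂ = 3.13·(49.9/18.2) = 8.56 m/s.
Bernoulli (h₁ = h₂): P₁ − P₂ = ½ρ(v₂² − v₁²).
P₂ = P₁ − ½ρ(v₂² − v₁²) = 544000 − ½·917·(8.56² − 3.13²) = 544000 − 29100 = 515000 Pa.

P₂ ≈ 515 kPa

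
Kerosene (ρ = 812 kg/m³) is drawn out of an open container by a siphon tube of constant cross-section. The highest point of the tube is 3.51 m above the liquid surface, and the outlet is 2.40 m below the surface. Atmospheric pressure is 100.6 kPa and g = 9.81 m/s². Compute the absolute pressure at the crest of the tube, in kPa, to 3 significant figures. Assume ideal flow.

From the surface to the outlet (both open to atmosphere, surface at rest): v = √(2g·h_out) = √(2·9.81·2.40) = 6.86 m/s.
With constant cross-section the crest speed equals v; applying Bernoulli from the surface up to the crest, P_top = P_atm − ½ρv² − ρg·h_top.
P_top = 100600 − ½·812·6.86² − 812·9.81·3.51 = 53500 Pa.

53.5 kPa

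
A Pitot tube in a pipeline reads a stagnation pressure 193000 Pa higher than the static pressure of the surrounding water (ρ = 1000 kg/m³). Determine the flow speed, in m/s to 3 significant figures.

At the stagnation point the flow is brought to rest, so Bernoulli gives P_stag − P_static = ½ρv².
v = √(2ΔP/ρ) = √(2·193000/1000) = 19.6 m/s.

v = 19.6 m/s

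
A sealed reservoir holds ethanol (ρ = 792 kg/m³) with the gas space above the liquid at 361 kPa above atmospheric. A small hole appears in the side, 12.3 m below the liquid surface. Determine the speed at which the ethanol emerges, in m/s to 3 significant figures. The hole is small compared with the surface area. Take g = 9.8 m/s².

v = 34.0 m/s

Take point 1 at the surface (v₁ ≈ 0) and point 2 at the hole (at atmospheric pressure). Bernoulli: P₁ + ρg h = P_atm + ½ρv₂².
With P₁ − P_atm = 361000 Pa, v₂ = √(2gh + 2ΔP/ρ) = √(2·9.8·12.3 + 2·361000/792) = 34.0 m/s.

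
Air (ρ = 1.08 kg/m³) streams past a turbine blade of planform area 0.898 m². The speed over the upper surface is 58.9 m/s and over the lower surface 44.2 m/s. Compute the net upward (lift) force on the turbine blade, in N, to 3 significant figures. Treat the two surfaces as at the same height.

735 N

From P + ½ρv² = const at equal height, P_low − P_up = ½ρ(v_up² − v_low²).
ΔP = ½·1.08·(58.9² − 44.2²) = 818 Pa.
Lift = ΔP · A = 818 × 0.898 = 735 N.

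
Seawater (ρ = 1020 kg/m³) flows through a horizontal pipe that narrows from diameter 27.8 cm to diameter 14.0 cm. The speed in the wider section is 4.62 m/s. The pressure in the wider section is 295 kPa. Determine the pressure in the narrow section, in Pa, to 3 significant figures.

P₂ ≈ 137000 Pa

Continuity gives A₁v₁ = A₂v₂, so v₂ = (607 cm²)/(154 cm²) × 4.62 m/s = 18.2 m/s.
With no height change, Bernoulli's equation is P₁ + ½ρv₁² = P₂ + ½ρv₂².
P₂ = P₁ − ½ρ(v₂² − v₁²) = 295000 − ½·1020·(18.2² − 4.62²) = 295000 − 158000 = 137000 Pa.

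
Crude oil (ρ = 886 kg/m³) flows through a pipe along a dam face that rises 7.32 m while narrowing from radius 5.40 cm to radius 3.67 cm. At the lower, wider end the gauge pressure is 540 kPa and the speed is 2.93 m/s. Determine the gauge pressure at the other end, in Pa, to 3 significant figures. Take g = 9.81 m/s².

P₂ ≈ 462000 Pa

By continuity, v₂ = v₁·A₁/A₂ = 2.93·(91.6/42.3) = 6.34 m/s.
Applying Bernoulli between the two ends and solving for P₂: P₂ = P₁ + ½ρ(v₁² − v₂²) − ρgΔh.
P₂ = 540000 + ½·886·(2.93² − 6.34²) − 886·9.81·(+7.32) = 540000 + (-14000) − (63600) = 462000 Pa.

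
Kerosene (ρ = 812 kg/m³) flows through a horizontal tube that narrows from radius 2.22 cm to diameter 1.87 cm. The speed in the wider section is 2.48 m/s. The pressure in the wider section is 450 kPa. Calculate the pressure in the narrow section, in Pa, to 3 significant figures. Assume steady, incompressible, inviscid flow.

P₂ = 373000 Pa

Continuity gives A₁v₁ = A₂v₂, so v₂ = (15.5 cm²)/(2.75 cm²) × 2.48 m/s = 14.0 m/s.
With no height change, Bernoulli's equation is P₁ + ½ρv₁² = P₂ + ½ρv₂².
P₂ = P₁ − ½ρ(v₂² − v₁²) = 450000 − ½·812·(14.0² − 2.48²) = 450000 − 76900 = 373000 Pa.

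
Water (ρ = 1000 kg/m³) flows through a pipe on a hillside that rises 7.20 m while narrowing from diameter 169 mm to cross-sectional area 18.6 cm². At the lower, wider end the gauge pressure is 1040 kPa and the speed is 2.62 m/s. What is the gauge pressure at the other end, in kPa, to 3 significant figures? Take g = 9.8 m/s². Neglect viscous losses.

By continuity, v₂ = v₁·A₁/A₂ = 2.62·(224/18.6) = 31.6 m/s.
Applying Bernoulli between the two ends and solving for P₂: P₂ = P₁ + ½ρ(v₁² − v₂²) − ρgΔh.
P₂ = 1040000 + ½·1000·(2.62² − 31.6²) − 1000·9.8·(+7.20) = 1040000 + (-496000) − (70600) = 474000 Pa.

P₂ ≈ 474 kPa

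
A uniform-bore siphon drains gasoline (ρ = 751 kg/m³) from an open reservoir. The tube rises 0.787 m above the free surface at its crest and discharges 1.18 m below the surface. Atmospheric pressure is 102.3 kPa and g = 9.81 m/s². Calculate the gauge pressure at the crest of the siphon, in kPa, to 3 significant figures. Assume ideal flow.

P_gauge ≈ -14.5 kPa

The outlet speed comes from Torricelli: v = √(2g·1.18) = 4.81 m/s.
With constant cross-section the crest speed equals v; applying Bernoulli from the surface up to the crest, P_top = P_atm − ½ρv² − ρg·h_top.
P_top = 102300 − ½·751·4.81² − 751·9.81·0.787 = 87800 Pa. So P_gauge = P_top − P_atm = -14500 Pa.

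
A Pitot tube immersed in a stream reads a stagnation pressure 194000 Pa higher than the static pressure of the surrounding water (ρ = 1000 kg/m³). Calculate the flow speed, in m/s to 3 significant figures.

Bernoulli between the free stream and the stagnation point: ½ρv² = P_stag − P_static.
v = √(2ΔP/ρ) = √(2·194000/1000) = 19.7 m/s.

v ≈ 19.7 m/s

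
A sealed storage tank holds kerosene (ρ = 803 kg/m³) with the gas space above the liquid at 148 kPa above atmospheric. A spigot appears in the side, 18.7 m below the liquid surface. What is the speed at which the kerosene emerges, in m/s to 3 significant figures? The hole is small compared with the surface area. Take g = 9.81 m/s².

v = 27.1 m/s

Take point 1 at the surface (v₁ ≈ 0) and point 2 at the hole (at atmospheric pressure). Bernoulli: P₁ + ρg h = P_atm + ½ρv₂².
With P₁ − P_atm = 148000 Pa, v₂ = √(2gh + 2ΔP/ρ) = √(2·9.81·18.7 + 2·148000/803) = 27.1 m/s.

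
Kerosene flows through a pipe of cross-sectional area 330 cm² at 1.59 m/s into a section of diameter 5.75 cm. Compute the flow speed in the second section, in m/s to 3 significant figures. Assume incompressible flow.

By continuity, v₂ = v₁·A₁/A₂ = 1.59·(330/26.0) = 20.2 m/s.

v₂ ≈ 20.2 m/s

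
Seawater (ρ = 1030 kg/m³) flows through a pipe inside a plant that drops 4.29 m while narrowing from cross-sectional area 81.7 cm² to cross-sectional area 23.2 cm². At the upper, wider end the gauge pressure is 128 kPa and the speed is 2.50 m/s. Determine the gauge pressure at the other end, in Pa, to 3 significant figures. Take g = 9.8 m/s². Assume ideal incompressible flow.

By continuity, v₂ = v₁·A₁/A₂ = 2.50·(81.7/23.2) = 8.80 m/s.
Energy conservation along the streamline gives P₂ = P₁ − ½ρ(v₂² − v₁²) − ρg(h₂ − h₁).
P₂ = 128000 + ½·1030·(2.50² − 8.80²) − 1030·9.8·(−4.29) = 128000 + (-36700) − (-43300) = 135000 Pa.

135000 Pa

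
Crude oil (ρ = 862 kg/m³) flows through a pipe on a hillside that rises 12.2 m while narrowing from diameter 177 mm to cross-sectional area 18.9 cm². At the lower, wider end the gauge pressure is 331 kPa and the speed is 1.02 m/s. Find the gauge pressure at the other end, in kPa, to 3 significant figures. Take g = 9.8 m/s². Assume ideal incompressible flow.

Mass conservation (A₁v₁ = A₂v₂) gives v₂ = 1.02 × 246/18.9 = 13.3 m/s.
Bernoulli: P₁ + ½ρv₁² + ρg h₁ = P₂ + ½ρv₂² + ρg h₂, so P₂ = P₁ + ½ρ(v₁² − v₂²) − ρg(h₂ − h₁).
P₂ = 331000 + ½·862·(1.02² − 13.3²) − 862·9.8·(+12.2) = 331000 + (-75600) − (103000) = 152000 Pa.

152 kPa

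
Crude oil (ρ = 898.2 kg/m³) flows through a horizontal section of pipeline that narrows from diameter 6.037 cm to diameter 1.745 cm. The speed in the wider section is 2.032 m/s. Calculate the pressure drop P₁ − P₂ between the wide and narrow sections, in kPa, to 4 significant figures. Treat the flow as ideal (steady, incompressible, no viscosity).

By continuity, v₂ = v₁·A₁/A₂ = 2.032·(28.62/2.392) = 24.32 m/s.
The pipe is horizontal, so Bernoulli reduces to P₁ + ½ρv₁² = P₂ + ½ρv₂².
P₁ − P₂ = ½·898.2·(24.32² − 2.032²) = ½·898.2·587.4 = 263800 Pa.

ΔP ≈ 263.8 kPa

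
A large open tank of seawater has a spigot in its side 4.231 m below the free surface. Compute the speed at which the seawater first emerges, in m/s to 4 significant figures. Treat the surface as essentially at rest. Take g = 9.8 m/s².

v ≈ 9.106 m/s

Bernoulli from surface to hole (P equal, v_surface ≈ 0): v = √(2gh) = √(2×9.8×4.231) = 9.106 m/s.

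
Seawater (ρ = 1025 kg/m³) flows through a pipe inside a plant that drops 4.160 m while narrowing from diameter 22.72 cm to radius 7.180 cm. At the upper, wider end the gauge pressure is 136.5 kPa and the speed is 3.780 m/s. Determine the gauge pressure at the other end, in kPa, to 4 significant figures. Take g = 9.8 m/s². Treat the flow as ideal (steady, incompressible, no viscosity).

Continuity gives A₁v₁ = A₂v₂, so v₂ = (405.4 cm²)/(162.0 cm²) × 3.780 m/s = 9.462 m/s.
Applying Bernoulli between the two ends and solving for P₂: P₂ = P₁ + ½ρ(v₁² − v₂²) − ρgΔh.
P₂ = 136500 + ½·1025·(3.780² − 9.462²) − 1025·9.8·(−4.160) = 136500 + (-38560) − (-41790) = 139700 Pa.

P₂ = 139.7 kPa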